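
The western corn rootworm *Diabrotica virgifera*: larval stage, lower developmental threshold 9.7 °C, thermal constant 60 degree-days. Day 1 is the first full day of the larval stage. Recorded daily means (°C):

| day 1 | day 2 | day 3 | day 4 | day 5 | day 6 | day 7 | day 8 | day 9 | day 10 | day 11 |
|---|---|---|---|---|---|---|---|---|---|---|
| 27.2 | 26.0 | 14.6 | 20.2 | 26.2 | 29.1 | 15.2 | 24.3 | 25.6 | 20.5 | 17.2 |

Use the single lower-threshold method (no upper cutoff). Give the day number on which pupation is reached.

Daily DD above 9.7 °C: 17.5, 16.3, 4.9, 10.5, 16.5, 19.4, 5.5, 14.6, 15.9, 10.8, 7.5.
Cumulative: 17.5, 33.8, 38.7, 49.2, 65.7, 85.1, 90.6, 105.2, 121.1, 131.9, 139.4.
The total first reaches 60 DD on day 5.

day 5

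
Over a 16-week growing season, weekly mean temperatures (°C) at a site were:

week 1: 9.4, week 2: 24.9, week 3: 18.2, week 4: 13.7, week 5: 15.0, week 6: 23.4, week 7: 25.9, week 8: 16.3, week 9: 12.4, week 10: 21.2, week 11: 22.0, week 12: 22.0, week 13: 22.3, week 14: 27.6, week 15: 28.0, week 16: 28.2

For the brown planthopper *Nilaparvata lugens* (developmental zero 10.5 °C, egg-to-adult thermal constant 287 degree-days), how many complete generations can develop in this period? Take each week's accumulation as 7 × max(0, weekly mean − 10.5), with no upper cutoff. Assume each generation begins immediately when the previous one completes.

3 generations

Weekly DD (7 × max(0, T̄ − 10.5)): 0.0, 100.8, 53.9, 22.4, 31.5, 90.3, 107.8, 40.6, 13.3, 74.9, 80.5, 80.5, 82.6, 119.7, 122.5, 123.9.
Season total = 1145.2 DD.
Complete generations = ⌊1145.2 / 287⌋ = 3.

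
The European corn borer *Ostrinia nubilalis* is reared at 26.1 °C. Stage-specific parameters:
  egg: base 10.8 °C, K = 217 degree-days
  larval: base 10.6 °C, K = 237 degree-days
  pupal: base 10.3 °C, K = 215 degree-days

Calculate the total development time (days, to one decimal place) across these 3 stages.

egg: 217 / (26.1 − 10.8) = 217 / 15.3 = 14.183 d.
larval: 237 / (26.1 − 10.6) = 237 / 15.5 = 15.290 d.
pupal: 215 / (26.1 − 10.3) = 215 / 15.8 = 13.608 d.
Sum = 43.081 ≈ 43.1 days.

43.1 days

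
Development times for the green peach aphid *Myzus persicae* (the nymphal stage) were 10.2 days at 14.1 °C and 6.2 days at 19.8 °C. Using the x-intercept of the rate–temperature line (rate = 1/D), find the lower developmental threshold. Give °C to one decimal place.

5.3 °C

Equal thermal constants: D₁(T₁ − T_b) = D₂(T₂ − T_b).
10.2·(14.1 − T_b) = 6.2·(19.8 − T_b)
T_b = (10.2·14.1 − 6.2·19.8) / (10.2 − 6.2) = 21.06 / 4.0 = 5.265 °C ≈ 5.3 °C.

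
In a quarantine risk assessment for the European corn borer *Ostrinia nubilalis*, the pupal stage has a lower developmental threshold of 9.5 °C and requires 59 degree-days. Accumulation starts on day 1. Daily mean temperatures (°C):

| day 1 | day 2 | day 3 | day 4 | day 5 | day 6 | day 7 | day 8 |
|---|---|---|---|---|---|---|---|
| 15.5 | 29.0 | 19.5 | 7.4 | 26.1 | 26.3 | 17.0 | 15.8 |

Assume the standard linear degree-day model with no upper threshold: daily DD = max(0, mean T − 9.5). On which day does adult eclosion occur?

day 6

Daily DD above 9.5 °C: 6.0, 19.5, 10.0, 0.0, 16.6, 16.8, 7.5, 6.3.
Cumulative: 6.0, 25.5, 35.5, 35.5, 52.1, 68.9, 76.4, 82.7.
The total first reaches 59 DD on day 6.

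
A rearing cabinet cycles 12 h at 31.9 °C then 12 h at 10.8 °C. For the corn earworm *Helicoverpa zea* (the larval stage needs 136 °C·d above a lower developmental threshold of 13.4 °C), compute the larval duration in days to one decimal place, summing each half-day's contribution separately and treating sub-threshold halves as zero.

Day half: max(0, 31.9 − 13.4) × 0.5 = 18.5 × 0.5 = 9.25 DD.
Night half: max(0, 10.8 − 13.4) × 0.5 = 0.0 × 0.5 = 0.00 DD.
Per 24 h: 9.25 DD/day.
Duration = 136 / 9.25 = 14.703 ≈ 14.7 days.

14.7 days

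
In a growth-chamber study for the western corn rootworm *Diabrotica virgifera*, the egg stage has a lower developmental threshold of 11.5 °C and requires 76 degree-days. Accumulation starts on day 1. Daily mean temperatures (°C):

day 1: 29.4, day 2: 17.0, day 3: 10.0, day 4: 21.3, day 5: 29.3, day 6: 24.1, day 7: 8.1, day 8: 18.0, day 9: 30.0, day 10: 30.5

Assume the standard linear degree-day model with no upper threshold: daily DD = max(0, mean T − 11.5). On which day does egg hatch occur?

day 9

Daily DD above 11.5 °C: 17.9, 5.5, 0.0, 9.8, 17.8, 12.6, 0.0, 6.5, 18.5, 19.0.
Cumulative: 17.9, 23.4, 23.4, 33.2, 51.0, 63.6, 63.6, 70.1, 88.6, 107.6.
The total first reaches 76 DD on day 9.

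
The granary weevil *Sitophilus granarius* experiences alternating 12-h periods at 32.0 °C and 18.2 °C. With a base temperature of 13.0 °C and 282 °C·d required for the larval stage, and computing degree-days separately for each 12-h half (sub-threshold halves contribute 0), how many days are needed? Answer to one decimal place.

23.3 days

Day half: max(0, 32.0 − 13.0) × 0.5 = 19.0 × 0.5 = 9.50 DD.
Night half: max(0, 18.2 − 13.0) × 0.5 = 5.2 × 0.5 = 2.60 DD.
Per 24 h: 12.10 DD/day.
Duration = 282 / 12.10 = 23.306 ≈ 23.3 days.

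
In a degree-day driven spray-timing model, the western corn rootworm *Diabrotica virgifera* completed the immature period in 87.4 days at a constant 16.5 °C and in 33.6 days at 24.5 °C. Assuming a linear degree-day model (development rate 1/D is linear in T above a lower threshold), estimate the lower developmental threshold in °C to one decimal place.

Equal thermal constants: D₁(T₁ − T_b) = D₂(T₂ − T_b).
87.4·(16.5 − T_b) = 33.6·(24.5 − T_b)
T_b = (87.4·16.5 − 33.6·24.5) / (87.4 − 33.6) = 618.90 / 53.8 = 11.504 °C ≈ 11.5 °C.

11.5 °C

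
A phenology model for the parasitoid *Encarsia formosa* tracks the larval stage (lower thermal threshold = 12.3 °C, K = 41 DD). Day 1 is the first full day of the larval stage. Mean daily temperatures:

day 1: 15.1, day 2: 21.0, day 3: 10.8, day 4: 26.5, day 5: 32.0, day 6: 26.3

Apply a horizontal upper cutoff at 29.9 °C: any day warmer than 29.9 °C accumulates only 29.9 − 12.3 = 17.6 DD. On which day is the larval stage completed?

day 5

Daily DD above 12.3 °C (capped at 17.6): 2.8, 8.7, 0.0, 14.2, 17.6, 14.0.
Cumulative: 2.8, 11.5, 11.5, 25.7, 43.3, 57.3.
The total first reaches 41 DD on day 5.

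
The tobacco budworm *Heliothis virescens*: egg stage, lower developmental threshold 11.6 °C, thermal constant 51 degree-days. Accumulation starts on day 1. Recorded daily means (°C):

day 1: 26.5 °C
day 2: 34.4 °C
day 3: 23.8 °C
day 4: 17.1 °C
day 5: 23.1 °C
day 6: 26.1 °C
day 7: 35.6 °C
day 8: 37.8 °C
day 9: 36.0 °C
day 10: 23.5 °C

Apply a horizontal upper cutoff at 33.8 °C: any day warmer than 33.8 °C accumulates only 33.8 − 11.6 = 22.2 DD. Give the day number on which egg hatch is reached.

day 4

Daily DD above 11.6 °C (capped at 22.2): 14.9, 22.2, 12.2, 5.5, 11.5, 14.5, 22.2, 22.2, 22.2, 11.9.
Cumulative: 14.9, 37.1, 49.3, 54.8, 66.3, 80.8, 103.0, 125.2, 147.4, 159.3.
The total first reaches 51 DD on day 4.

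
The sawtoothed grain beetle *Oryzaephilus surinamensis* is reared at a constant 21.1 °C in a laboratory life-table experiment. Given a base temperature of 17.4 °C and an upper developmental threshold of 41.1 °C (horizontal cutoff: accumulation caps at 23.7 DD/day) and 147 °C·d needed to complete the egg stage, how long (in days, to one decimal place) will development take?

Daily accumulation = 21.1 − 17.4 = 3.7 DD/day.
Duration = 147 / 3.7 = 39.730 ≈ 39.7 days.

39.7 days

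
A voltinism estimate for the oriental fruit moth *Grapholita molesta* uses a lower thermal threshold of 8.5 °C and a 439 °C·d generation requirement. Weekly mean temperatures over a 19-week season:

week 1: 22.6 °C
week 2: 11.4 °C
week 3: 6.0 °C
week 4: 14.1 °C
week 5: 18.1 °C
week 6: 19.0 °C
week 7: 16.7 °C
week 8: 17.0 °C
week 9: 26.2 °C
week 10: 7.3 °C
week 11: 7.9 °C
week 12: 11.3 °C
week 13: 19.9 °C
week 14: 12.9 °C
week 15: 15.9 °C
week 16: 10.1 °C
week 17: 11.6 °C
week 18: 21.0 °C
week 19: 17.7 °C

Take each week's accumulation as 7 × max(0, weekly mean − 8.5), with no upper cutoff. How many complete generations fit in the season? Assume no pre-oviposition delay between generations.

Weekly DD (7 × max(0, T̄ − 8.5)): 98.7, 20.3, 0.0, 39.2, 67.2, 73.5, 57.4, 59.5, 123.9, 0.0, 0.0, 19.6, 79.8, 30.8, 51.8, 11.2, 21.7, 87.5, 64.4.
Season total = 906.5 DD.
Complete generations = ⌊906.5 / 439⌋ = 2.

2 generations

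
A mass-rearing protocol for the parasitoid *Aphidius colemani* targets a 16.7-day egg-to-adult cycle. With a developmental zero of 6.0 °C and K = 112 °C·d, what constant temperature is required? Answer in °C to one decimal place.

Required daily accumulation = 112 / 16.7 = 6.707 DD/day.
T = T_base + 6.707 = 6.0 + 6.707 = 12.707 ≈ 12.7 °C.

12.7 °C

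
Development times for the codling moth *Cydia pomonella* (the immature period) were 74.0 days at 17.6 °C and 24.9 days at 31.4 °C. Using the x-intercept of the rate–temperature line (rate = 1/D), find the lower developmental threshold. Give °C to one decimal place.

10.6 °C

Linear rate model ⇒ the product D·(T − T_b) is constant across temperatures.
74.0·(17.6 − T_b) = 24.9·(31.4 − T_b)
T_b = (74.0·17.6 − 24.9·31.4) / (74.0 − 24.9) = 520.54 / 49.1 = 10.602 °C ≈ 10.6 °C.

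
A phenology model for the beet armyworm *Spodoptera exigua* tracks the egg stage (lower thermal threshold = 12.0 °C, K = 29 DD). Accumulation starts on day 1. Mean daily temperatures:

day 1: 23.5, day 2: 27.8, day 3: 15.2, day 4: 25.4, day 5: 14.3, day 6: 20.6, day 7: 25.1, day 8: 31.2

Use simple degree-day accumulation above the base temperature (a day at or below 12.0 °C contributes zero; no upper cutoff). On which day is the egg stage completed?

day 3

Daily DD above 12.0 °C: 11.5, 15.8, 3.2, 13.4, 2.3, 8.6, 13.1, 19.2.
Cumulative: 11.5, 27.3, 30.5, 43.9, 46.2, 54.8, 67.9, 87.1.
The total first reaches 29 DD on day 3.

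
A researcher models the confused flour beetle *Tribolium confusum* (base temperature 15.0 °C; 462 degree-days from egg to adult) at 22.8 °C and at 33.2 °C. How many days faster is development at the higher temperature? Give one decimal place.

At 22.8 °C: 462 / (22.8 − 15.0) = 462 / 7.8 = 59.231 d.
At 33.2 °C: 462 / (33.2 − 15.0) = 462 / 18.2 = 25.385 d.
Difference = |59.231 − 25.385| = 33.846 ≈ 33.8 days.

33.8 days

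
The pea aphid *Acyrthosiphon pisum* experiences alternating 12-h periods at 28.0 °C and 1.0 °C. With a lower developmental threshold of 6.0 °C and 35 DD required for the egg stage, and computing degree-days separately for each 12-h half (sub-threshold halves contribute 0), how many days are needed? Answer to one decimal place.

3.2 days

Day half: max(0, 28.0 − 6.0) × 0.5 = 22.0 × 0.5 = 11.00 DD.
Night half: max(0, 1.0 − 6.0) × 0.5 = 0.0 × 0.5 = 0.00 DD.
Per 24 h: 11.00 DD/day.
Duration = 35 / 11.00 = 3.182 ≈ 3.2 days.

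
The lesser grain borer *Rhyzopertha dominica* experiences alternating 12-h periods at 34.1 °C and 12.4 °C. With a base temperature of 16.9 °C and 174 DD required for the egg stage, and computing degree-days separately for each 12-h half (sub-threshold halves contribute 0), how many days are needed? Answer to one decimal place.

20.2 days

Day half: max(0, 34.1 − 16.9) × 0.5 = 17.2 × 0.5 = 8.60 DD.
Night half: max(0, 12.4 − 16.9) × 0.5 = 0.0 × 0.5 = 0.00 DD.
Per 24 h: 8.60 DD/day.
Duration = 174 / 8.60 = 20.233 ≈ 20.2 days.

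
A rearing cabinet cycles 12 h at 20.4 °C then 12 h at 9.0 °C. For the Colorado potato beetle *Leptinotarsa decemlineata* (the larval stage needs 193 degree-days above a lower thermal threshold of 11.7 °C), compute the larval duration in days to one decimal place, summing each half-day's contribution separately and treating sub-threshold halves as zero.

Day half: max(0, 20.4 − 11.7) × 0.5 = 8.7 × 0.5 = 4.35 DD.
Night half: max(0, 9.0 − 11.7) × 0.5 = 0.0 × 0.5 = 0.00 DD.
Per 24 h: 4.35 DD/day.
Duration = 193 / 4.35 = 44.368 ≈ 44.4 days.

44.4 days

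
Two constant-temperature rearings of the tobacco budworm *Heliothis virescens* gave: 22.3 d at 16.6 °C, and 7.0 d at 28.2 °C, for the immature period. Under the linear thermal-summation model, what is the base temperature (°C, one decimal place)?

Linear rate model ⇒ the product D·(T − T_b) is constant across temperatures.
22.3·(16.6 − T_b) = 7.0·(28.2 − T_b)
T_b = (22.3·16.6 − 7.0·28.2) / (22.3 − 7.0) = 172.78 / 15.3 = 11.293 °C ≈ 11.3 °C.

11.3 °C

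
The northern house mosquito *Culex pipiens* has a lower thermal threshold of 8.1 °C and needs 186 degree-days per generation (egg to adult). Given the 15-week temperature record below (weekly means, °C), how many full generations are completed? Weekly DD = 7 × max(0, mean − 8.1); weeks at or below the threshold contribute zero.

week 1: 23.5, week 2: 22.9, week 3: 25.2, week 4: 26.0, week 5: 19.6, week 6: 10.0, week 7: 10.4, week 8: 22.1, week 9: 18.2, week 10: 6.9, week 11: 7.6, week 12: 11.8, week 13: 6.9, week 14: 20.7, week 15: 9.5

Weekly DD (7 × max(0, T̄ − 8.1)): 107.8, 103.6, 119.7, 125.3, 80.5, 13.3, 16.1, 98.0, 70.7, 0.0, 0.0, 25.9, 0.0, 88.2, 9.8.
Season total = 858.9 DD.
Complete generations = ⌊858.9 / 186⌋ = 4.

4 generations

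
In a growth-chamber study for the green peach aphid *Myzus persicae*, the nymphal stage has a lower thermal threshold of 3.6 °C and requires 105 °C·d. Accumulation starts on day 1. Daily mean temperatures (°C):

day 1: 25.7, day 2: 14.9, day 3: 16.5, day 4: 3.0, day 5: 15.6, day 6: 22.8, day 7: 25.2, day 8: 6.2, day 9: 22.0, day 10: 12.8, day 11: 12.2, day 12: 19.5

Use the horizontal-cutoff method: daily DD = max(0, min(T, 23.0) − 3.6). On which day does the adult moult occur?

day 9

Daily DD above 3.6 °C (capped at 19.4): 19.4, 11.3, 12.9, 0.0, 12.0, 19.2, 19.4, 2.6, 18.4, 9.2, 8.6, 15.9.
Cumulative: 19.4, 30.7, 43.6, 43.6, 55.6, 74.8, 94.2, 96.8, 115.2, 124.4, 133.0, 148.9.
The total first reaches 105 DD on day 9.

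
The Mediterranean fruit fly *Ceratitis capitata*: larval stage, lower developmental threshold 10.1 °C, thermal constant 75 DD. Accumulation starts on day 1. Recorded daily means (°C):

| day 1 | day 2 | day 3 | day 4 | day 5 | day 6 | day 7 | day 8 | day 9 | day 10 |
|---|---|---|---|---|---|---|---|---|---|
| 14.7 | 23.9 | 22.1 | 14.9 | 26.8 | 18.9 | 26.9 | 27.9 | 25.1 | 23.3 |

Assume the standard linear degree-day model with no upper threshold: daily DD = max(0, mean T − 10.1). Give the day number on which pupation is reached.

Daily DD above 10.1 °C: 4.6, 13.8, 12.0, 4.8, 16.7, 8.8, 16.8, 17.8, 15.0, 13.2.
Cumulative: 4.6, 18.4, 30.4, 35.2, 51.9, 60.7, 77.5, 95.3, 110.3, 123.5.
The total first reaches 75 DD on day 7.

day 7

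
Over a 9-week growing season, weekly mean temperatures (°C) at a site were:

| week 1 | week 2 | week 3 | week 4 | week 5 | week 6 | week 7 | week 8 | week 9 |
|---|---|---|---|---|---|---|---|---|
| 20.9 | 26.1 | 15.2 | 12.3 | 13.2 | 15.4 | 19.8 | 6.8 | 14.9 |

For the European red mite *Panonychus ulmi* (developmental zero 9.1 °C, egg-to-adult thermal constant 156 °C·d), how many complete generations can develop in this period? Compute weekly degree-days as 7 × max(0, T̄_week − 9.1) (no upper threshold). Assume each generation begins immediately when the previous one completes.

2 generations

Weekly DD (7 × max(0, T̄ − 9.1)): 82.6, 119.0, 42.7, 22.4, 28.7, 44.1, 74.9, 0.0, 40.6.
Season total = 455.0 DD.
Complete generations = ⌊455.0 / 156⌋ = 2.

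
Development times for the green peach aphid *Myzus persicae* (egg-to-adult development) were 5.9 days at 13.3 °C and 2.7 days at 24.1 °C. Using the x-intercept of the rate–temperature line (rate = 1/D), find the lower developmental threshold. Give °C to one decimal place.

Under the model K = D·(T − T_b), so D₁·(T₁ − T_b) = D₂·(T₂ − T_b).
5.9·(13.3 − T_b) = 2.7·(24.1 − T_b)
T_b = (5.9·13.3 − 2.7·24.1) / (5.9 − 2.7) = 13.40 / 3.2 = 4.188 °C ≈ 4.2 °C.

4.2 °C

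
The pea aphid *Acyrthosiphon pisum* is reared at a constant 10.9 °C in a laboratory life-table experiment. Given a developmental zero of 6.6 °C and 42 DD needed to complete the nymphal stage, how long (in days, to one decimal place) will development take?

Daily accumulation = 10.9 − 6.6 = 4.3 DD/day.
Duration = 42 / 4.3 = 9.767 ≈ 9.8 days.

9.8 days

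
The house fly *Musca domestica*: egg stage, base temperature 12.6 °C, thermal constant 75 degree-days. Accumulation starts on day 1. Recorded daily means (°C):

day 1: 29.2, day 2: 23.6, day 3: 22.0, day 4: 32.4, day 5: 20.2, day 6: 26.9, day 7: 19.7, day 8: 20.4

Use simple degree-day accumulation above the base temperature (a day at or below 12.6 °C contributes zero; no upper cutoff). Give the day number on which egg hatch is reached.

day 6

Daily DD above 12.6 °C: 16.6, 11.0, 9.4, 19.8, 7.6, 14.3, 7.1, 7.8.
Cumulative: 16.6, 27.6, 37.0, 56.8, 64.4, 78.7, 85.8, 93.6.
The total first reaches 75 DD on day 6.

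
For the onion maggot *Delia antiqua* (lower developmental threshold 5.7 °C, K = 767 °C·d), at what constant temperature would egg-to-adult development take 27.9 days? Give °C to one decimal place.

Required daily accumulation = 767 / 27.9 = 27.491 DD/day.
T = T_base + 27.491 = 5.7 + 27.491 = 33.191 ≈ 33.2 °C.

33.2 °C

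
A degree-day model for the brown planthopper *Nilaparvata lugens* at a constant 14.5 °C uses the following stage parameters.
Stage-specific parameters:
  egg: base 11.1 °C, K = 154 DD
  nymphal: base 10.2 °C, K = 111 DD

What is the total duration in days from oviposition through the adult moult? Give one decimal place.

egg: 154 / (14.5 − 11.1) = 154 / 3.4 = 45.294 d.
nymphal: 111 / (14.5 − 10.2) = 111 / 4.3 = 25.814 d.
Sum = 71.108 ≈ 71.1 days.

71.1 days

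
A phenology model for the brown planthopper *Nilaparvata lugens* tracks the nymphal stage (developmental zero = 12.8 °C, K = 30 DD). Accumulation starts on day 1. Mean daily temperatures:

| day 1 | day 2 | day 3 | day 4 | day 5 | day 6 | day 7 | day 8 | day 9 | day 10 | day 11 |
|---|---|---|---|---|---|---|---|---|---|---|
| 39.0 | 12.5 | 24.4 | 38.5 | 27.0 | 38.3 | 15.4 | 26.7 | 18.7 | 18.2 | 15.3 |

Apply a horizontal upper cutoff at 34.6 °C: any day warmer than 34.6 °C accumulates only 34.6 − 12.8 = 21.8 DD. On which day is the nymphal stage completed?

day 3

Daily DD above 12.8 °C (capped at 21.8): 21.8, 0.0, 11.6, 21.8, 14.2, 21.8, 2.6, 13.9, 5.9, 5.4, 2.5.
Cumulative: 21.8, 21.8, 33.4, 55.2, 69.4, 91.2, 93.8, 107.7, 113.6, 119.0, 121.5.
The total first reaches 30 DD on day 3.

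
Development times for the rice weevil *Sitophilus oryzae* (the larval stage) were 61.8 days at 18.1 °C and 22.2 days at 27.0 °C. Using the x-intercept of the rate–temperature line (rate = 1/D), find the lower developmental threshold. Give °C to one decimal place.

Under the model K = D·(T − T_b), so D₁·(T₁ − T_b) = D₂·(T₂ − T_b).
61.8·(18.1 − T_b) = 22.2·(27.0 − T_b)
T_b = (61.8·18.1 − 22.2·27.0) / (61.8 − 22.2) = 519.18 / 39.6 = 13.111 °C ≈ 13.1 °C.

13.1 °C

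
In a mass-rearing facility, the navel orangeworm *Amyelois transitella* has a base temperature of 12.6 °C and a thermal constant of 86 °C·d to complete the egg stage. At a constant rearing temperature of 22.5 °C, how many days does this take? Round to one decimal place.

8.7 days

Daily accumulation = 22.5 − 12.6 = 9.9 DD/day.
Duration = 86 / 9.9 = 8.687 ≈ 8.7 days.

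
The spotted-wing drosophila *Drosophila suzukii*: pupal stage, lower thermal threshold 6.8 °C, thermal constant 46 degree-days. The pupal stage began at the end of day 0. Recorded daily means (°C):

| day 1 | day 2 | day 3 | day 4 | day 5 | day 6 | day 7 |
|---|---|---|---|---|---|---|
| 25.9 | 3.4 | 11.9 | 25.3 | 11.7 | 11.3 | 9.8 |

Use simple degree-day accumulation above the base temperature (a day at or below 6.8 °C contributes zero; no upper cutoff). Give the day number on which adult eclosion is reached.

Daily DD above 6.8 °C: 19.1, 0.0, 5.1, 18.5, 4.9, 4.5, 3.0.
Cumulative: 19.1, 19.1, 24.2, 42.7, 47.6, 52.1, 55.1.
The total first reaches 46 DD on day 5.

day 5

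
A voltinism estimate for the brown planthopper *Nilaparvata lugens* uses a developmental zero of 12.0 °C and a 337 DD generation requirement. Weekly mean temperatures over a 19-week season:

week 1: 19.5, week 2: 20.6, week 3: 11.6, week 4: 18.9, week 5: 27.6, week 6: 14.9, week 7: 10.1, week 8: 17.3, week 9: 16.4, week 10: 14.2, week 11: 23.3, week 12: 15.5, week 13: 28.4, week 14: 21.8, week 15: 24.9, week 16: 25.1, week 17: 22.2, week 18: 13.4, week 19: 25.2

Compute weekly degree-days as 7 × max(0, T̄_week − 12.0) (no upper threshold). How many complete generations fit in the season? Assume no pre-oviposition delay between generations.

3 generations

Weekly DD (7 × max(0, T̄ − 12.0)): 52.5, 60.2, 0.0, 48.3, 109.2, 20.3, 0.0, 37.1, 30.8, 15.4, 79.1, 24.5, 114.8, 68.6, 90.3, 91.7, 71.4, 9.8, 92.4.
Season total = 1016.4 DD.
Complete generations = ⌊1016.4 / 337⌋ = 3.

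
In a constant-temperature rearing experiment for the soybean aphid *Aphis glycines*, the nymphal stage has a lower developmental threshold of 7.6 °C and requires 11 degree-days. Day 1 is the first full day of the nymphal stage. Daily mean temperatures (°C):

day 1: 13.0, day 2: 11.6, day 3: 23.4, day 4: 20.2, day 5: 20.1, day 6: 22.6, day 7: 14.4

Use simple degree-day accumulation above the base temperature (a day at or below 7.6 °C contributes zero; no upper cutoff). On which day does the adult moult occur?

day 3

Daily DD above 7.6 °C: 5.4, 4.0, 15.8, 12.6, 12.5, 15.0, 6.8.
Cumulative: 5.4, 9.4, 25.2, 37.8, 50.3, 65.3, 72.1.
The total first reaches 11 DD on day 3.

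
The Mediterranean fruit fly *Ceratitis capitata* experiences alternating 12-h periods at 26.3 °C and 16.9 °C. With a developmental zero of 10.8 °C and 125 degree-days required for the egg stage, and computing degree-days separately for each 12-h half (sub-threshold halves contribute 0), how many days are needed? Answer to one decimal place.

11.6 days

Day half: max(0, 26.3 − 10.8) × 0.5 = 15.5 × 0.5 = 7.75 DD.
Night half: max(0, 16.9 − 10.8) × 0.5 = 6.1 × 0.5 = 3.05 DD.
Per 24 h: 10.80 DD/day.
Duration = 125 / 10.80 = 11.574 ≈ 11.6 days.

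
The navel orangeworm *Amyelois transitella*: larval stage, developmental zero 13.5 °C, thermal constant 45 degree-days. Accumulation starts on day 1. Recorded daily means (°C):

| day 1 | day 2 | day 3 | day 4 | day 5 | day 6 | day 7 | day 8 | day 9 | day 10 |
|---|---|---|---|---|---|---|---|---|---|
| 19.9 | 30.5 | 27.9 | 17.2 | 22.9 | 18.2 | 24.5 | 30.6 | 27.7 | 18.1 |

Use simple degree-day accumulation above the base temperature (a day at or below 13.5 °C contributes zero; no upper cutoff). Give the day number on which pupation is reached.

Daily DD above 13.5 °C: 6.4, 17.0, 14.4, 3.7, 9.4, 4.7, 11.0, 17.1, 14.2, 4.6.
Cumulative: 6.4, 23.4, 37.8, 41.5, 50.9, 55.6, 66.6, 83.7, 97.9, 102.5.
The total first reaches 45 DD on day 5.

day 5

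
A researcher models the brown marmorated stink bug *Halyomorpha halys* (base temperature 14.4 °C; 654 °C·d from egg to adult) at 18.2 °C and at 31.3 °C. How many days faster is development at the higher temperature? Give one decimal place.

At 18.2 °C: 654 / (18.2 − 14.4) = 654 / 3.8 = 172.105 d.
At 31.3 °C: 654 / (31.3 − 14.4) = 654 / 16.9 = 38.698 d.
Difference = |172.105 − 38.698| = 133.407 ≈ 133.4 days.

133.4 days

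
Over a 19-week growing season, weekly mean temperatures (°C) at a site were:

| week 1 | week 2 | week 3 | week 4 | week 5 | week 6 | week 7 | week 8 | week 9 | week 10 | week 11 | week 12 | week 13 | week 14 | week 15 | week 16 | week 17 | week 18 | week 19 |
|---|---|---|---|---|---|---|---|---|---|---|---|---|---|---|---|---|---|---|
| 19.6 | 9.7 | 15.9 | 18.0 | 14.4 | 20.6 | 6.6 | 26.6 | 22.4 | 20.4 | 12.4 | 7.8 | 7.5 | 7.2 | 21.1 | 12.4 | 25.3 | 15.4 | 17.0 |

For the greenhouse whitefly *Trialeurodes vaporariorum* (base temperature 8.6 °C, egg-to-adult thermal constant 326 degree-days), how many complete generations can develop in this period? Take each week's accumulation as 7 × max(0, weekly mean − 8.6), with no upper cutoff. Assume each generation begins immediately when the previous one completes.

Weekly DD (7 × max(0, T̄ − 8.6)): 77.0, 7.7, 51.1, 65.8, 40.6, 84.0, 0.0, 126.0, 96.6, 82.6, 26.6, 0.0, 0.0, 0.0, 87.5, 26.6, 116.9, 47.6, 58.8.
Season total = 995.4 DD.
Complete generations = ⌊995.4 / 326⌋ = 3.

3 generations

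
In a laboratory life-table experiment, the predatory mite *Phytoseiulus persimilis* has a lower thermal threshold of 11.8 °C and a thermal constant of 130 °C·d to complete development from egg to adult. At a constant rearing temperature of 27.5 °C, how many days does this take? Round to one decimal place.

8.3 days

Daily accumulation = 27.5 − 11.8 = 15.7 DD/day.
Duration = 130 / 15.7 = 8.280 ≈ 8.3 days.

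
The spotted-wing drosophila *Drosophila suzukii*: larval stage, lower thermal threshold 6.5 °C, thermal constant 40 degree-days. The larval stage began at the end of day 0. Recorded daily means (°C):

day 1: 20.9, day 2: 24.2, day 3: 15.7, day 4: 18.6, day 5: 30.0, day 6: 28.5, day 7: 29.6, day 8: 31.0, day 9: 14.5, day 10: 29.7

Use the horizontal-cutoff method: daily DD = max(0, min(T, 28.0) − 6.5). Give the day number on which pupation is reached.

day 3

Daily DD above 6.5 °C (capped at 21.5): 14.4, 17.7, 9.2, 12.1, 21.5, 21.5, 21.5, 21.5, 8.0, 21.5.
Cumulative: 14.4, 32.1, 41.3, 53.4, 74.9, 96.4, 117.9, 139.4, 147.4, 168.9.
The total first reaches 40 DD on day 3.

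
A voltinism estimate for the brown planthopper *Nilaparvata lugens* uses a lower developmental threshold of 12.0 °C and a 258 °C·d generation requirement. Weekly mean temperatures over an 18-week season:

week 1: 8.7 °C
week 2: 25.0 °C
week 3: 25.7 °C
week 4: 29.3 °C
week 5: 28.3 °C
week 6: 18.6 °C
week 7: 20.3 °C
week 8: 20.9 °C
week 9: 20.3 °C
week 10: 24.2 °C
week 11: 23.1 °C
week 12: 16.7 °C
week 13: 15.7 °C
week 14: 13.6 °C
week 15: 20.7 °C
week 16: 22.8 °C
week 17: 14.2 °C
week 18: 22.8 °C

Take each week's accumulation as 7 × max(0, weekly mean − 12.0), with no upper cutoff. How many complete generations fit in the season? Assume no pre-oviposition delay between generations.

4 generations

Weekly DD (7 × max(0, T̄ − 12.0)): 0.0, 91.0, 95.9, 121.1, 114.1, 46.2, 58.1, 62.3, 58.1, 85.4, 77.7, 32.9, 25.9, 11.2, 60.9, 75.6, 15.4, 75.6.
Season total = 1107.4 DD.
Complete generations = ⌊1107.4 / 258⌋ = 4.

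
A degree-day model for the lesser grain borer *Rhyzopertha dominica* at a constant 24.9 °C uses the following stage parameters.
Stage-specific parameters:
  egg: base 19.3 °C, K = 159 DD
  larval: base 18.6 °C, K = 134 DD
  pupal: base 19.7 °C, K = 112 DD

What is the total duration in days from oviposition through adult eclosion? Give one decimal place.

71.2 days

egg: 159 / (24.9 − 19.3) = 159 / 5.6 = 28.393 d.
larval: 134 / (24.9 − 18.6) = 134 / 6.3 = 21.270 d.
pupal: 112 / (24.9 − 19.7) = 112 / 5.2 = 21.538 d.
Sum = 71.201 ≈ 71.2 days.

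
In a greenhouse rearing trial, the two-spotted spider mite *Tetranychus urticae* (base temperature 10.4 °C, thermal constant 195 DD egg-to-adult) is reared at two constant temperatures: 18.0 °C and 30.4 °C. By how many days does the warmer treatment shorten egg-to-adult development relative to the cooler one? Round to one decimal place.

15.9 days

At 18.0 °C: 195 / (18.0 − 10.4) = 195 / 7.6 = 25.658 d.
At 30.4 °C: 195 / (30.4 − 10.4) = 195 / 20.0 = 9.750 d.
Difference = |25.658 − 9.750| = 15.908 ≈ 15.9 days.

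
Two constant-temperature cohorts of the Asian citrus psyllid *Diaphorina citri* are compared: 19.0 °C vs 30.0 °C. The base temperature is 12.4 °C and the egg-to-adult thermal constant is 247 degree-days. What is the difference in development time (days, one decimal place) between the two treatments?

23.4 days

At 19.0 °C: 247 / (19.0 − 12.4) = 247 / 6.6 = 37.424 d.
At 30.0 °C: 247 / (30.0 − 12.4) = 247 / 17.6 = 14.034 d.
Difference = |37.424 − 14.034| = 23.390 ≈ 23.4 days.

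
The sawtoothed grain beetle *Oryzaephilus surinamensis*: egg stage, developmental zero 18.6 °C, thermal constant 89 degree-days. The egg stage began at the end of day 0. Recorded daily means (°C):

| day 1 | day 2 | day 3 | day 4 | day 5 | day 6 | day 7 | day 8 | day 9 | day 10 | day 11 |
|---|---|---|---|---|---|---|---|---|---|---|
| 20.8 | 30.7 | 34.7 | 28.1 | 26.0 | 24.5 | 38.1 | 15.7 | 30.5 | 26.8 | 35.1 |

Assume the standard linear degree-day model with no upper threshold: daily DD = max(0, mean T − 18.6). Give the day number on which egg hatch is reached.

Daily DD above 18.6 °C: 2.2, 12.1, 16.1, 9.5, 7.4, 5.9, 19.5, 0.0, 11.9, 8.2, 16.5.
Cumulative: 2.2, 14.3, 30.4, 39.9, 47.3, 53.2, 72.7, 72.7, 84.6, 92.8, 109.3.
The total first reaches 89 DD on day 10.

day 10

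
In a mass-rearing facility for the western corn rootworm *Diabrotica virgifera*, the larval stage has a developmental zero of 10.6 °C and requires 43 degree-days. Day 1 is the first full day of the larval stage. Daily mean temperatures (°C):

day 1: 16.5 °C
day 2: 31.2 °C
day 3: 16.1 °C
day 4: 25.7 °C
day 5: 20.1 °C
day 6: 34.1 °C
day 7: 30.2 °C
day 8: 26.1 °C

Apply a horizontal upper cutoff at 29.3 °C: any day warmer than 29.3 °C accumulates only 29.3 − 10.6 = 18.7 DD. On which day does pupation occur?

Daily DD above 10.6 °C (capped at 18.7): 5.9, 18.7, 5.5, 15.1, 9.5, 18.7, 18.7, 15.5.
Cumulative: 5.9, 24.6, 30.1, 45.2, 54.7, 73.4, 92.1, 107.6.
The total first reaches 43 DD on day 4.

day 4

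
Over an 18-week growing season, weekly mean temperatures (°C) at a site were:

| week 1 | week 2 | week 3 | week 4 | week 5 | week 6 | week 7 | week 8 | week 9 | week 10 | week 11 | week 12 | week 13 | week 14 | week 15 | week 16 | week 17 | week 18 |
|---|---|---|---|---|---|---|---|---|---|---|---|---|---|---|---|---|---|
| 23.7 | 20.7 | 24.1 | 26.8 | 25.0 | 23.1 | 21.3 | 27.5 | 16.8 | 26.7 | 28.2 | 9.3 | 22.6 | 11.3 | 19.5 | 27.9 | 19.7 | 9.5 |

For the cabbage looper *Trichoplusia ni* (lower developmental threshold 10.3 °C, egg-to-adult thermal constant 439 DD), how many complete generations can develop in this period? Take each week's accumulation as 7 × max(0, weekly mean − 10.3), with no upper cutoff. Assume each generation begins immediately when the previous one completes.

Weekly DD (7 × max(0, T̄ − 10.3)): 93.8, 72.8, 96.6, 115.5, 102.9, 89.6, 77.0, 120.4, 45.5, 114.8, 125.3, 0.0, 86.1, 7.0, 64.4, 123.2, 65.8, 0.0.
Season total = 1400.7 DD.
Complete generations = ⌊1400.7 / 439⌋ = 3.

3 generations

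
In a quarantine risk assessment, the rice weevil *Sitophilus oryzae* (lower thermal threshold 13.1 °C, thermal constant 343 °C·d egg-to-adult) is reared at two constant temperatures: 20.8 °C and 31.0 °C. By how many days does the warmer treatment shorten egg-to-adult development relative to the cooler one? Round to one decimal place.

25.4 days

At 20.8 °C: 343 / (20.8 − 13.1) = 343 / 7.7 = 44.545 d.
At 31.0 °C: 343 / (31.0 − 13.1) = 343 / 17.9 = 19.162 d.
Difference = |44.545 − 19.162| = 25.383 ≈ 25.4 days.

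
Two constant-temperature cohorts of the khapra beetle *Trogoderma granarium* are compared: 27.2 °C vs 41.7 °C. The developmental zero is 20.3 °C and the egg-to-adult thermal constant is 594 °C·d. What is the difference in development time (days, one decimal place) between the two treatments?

At 27.2 °C: 594 / (27.2 − 20.3) = 594 / 6.9 = 86.087 d.
At 41.7 °C: 594 / (41.7 − 20.3) = 594 / 21.4 = 27.757 d.
Difference = |86.087 − 27.757| = 58.330 ≈ 58.3 days.

58.3 days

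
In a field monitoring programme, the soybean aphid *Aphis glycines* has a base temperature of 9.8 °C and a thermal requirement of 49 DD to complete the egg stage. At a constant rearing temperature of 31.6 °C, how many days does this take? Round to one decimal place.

2.2 days

Daily accumulation = 31.6 − 9.8 = 21.8 DD/day.
Duration = 49 / 21.8 = 2.248 ≈ 2.2 days.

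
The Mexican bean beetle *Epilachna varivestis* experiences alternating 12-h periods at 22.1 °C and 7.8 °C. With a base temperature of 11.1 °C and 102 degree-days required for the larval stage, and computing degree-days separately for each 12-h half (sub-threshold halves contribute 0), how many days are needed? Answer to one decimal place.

Day half: max(0, 22.1 − 11.1) × 0.5 = 11.0 × 0.5 = 5.50 DD.
Night half: max(0, 7.8 − 11.1) × 0.5 = 0.0 × 0.5 = 0.00 DD.
Per 24 h: 5.50 DD/day.
Duration = 102 / 5.50 = 18.545 ≈ 18.5 days.

18.5 days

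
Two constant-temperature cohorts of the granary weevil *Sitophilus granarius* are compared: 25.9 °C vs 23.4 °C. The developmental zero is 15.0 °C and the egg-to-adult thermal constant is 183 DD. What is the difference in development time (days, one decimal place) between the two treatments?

5.0 days

At 25.9 °C: 183 / (25.9 − 15.0) = 183 / 10.9 = 16.789 d.
At 23.4 °C: 183 / (23.4 − 15.0) = 183 / 8.4 = 21.786 d.
Difference = |16.789 − 21.786| = 4.997 ≈ 5.0 days.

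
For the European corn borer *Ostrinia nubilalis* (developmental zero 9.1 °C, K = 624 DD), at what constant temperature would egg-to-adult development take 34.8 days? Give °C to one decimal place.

27.0 °C

Required daily accumulation = 624 / 34.8 = 17.931 DD/day.
T = T_base + 17.931 = 9.1 + 17.931 = 27.031 ≈ 27.0 °C.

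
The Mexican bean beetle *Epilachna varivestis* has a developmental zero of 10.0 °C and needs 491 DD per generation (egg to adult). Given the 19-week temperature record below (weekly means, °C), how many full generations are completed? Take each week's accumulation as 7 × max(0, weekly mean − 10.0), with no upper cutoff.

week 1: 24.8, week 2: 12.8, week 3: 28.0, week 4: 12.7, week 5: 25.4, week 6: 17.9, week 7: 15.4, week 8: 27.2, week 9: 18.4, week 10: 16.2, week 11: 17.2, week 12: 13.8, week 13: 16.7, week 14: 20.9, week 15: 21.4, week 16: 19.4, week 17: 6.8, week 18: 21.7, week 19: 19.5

2 generations

Weekly DD (7 × max(0, T̄ − 10.0)): 103.6, 19.6, 126.0, 18.9, 107.8, 55.3, 37.8, 120.4, 58.8, 43.4, 50.4, 26.6, 46.9, 76.3, 79.8, 65.8, 0.0, 81.9, 66.5.
Season total = 1185.8 DD.
Complete generations = ⌊1185.8 / 491⌋ = 2.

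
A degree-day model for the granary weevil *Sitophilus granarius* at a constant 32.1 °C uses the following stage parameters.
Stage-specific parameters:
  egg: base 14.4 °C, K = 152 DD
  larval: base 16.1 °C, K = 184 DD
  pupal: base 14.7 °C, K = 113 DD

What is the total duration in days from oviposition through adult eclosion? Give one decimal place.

egg: 152 / (32.1 − 14.4) = 152 / 17.7 = 8.588 d.
larval: 184 / (32.1 − 16.1) = 184 / 16.0 = 11.500 d.
pupal: 113 / (32.1 − 14.7) = 113 / 17.4 = 6.494 d.
Sum = 26.582 ≈ 26.6 days.

26.6 days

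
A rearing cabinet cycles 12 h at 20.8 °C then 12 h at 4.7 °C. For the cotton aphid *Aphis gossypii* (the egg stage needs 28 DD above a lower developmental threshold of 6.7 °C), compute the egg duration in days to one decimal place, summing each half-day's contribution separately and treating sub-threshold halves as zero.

Day half: max(0, 20.8 − 6.7) × 0.5 = 14.1 × 0.5 = 7.05 DD.
Night half: max(0, 4.7 − 6.7) × 0.5 = 0.0 × 0.5 = 0.00 DD.
Per 24 h: 7.05 DD/day.
Duration = 28 / 7.05 = 3.972 ≈ 4.0 days.

4.0 days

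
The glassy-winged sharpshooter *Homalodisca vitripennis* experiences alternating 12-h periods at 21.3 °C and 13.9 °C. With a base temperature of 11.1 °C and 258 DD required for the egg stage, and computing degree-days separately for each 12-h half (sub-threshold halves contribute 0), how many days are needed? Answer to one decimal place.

Day half: max(0, 21.3 − 11.1) × 0.5 = 10.2 × 0.5 = 5.10 DD.
Night half: max(0, 13.9 − 11.1) × 0.5 = 2.8 × 0.5 = 1.40 DD.
Per 24 h: 6.50 DD/day.
Duration = 258 / 6.50 = 39.692 ≈ 39.7 days.

39.7 days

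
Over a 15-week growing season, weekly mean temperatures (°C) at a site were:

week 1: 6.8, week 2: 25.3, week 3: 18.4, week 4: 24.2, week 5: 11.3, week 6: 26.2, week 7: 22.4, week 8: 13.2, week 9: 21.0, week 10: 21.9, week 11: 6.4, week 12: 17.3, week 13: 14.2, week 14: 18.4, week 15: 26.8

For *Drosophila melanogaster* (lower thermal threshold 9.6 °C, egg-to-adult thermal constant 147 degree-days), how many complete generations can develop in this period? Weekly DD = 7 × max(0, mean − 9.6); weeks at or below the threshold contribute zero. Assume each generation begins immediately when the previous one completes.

6 generations

Weekly DD (7 × max(0, T̄ − 9.6)): 0.0, 109.9, 61.6, 102.2, 11.9, 116.2, 89.6, 25.2, 79.8, 86.1, 0.0, 53.9, 32.2, 61.6, 120.4.
Season total = 950.6 DD.
Complete generations = ⌊950.6 / 147⌋ = 6.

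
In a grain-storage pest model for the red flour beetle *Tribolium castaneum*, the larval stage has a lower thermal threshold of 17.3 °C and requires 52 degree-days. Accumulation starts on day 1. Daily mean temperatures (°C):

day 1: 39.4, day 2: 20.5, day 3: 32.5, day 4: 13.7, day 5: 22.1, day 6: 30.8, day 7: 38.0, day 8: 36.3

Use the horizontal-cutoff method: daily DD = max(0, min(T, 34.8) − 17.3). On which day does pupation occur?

Daily DD above 17.3 °C (capped at 17.5): 17.5, 3.2, 15.2, 0.0, 4.8, 13.5, 17.5, 17.5.
Cumulative: 17.5, 20.7, 35.9, 35.9, 40.7, 54.2, 71.7, 89.2.
The total first reaches 52 DD on day 6.

day 6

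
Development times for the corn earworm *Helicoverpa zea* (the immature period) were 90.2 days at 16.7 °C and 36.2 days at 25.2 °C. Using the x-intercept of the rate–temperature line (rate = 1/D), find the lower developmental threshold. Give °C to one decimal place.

11.0 °C

Equal thermal constants: D₁(T₁ − T_b) = D₂(T₂ − T_b).
90.2·(16.7 − T_b) = 36.2·(25.2 − T_b)
T_b = (90.2·16.7 − 36.2·25.2) / (90.2 − 36.2) = 594.10 / 54.0 = 11.002 °C ≈ 11.0 °C.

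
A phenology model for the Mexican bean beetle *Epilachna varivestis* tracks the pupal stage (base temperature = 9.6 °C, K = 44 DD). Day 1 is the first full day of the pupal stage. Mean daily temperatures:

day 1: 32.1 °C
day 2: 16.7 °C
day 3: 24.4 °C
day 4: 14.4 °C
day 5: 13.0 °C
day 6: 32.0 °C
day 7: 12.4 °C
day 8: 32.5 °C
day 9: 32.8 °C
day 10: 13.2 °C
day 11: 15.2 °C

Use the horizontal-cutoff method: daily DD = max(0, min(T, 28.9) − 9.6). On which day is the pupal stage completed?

day 4

Daily DD above 9.6 °C (capped at 19.3): 19.3, 7.1, 14.8, 4.8, 3.4, 19.3, 2.8, 19.3, 19.3, 3.6, 5.6.
Cumulative: 19.3, 26.4, 41.2, 46.0, 49.4, 68.7, 71.5, 90.8, 110.1, 113.7, 119.3.
The total first reaches 44 DD on day 4.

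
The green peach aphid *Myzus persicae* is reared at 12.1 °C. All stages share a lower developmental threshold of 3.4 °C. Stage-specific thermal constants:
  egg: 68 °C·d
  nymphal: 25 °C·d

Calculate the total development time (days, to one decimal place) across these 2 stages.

10.7 days

Daily accumulation at 12.1 °C = 12.1 − 3.4 = 8.7 DD/day.
Total K = 68 + 25 = 93 DD.
Total duration = 93 / 8.7 = 10.690 ≈ 10.7 days.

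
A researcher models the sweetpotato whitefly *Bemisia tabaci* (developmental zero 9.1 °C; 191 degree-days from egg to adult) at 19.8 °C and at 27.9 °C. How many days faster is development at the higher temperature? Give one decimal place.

7.7 days

At 19.8 °C: 191 / (19.8 − 9.1) = 191 / 10.7 = 17.850 d.
At 27.9 °C: 191 / (27.9 − 9.1) = 191 / 18.8 = 10.160 d.
Difference = |17.850 − 10.160| = 7.691 ≈ 7.7 days.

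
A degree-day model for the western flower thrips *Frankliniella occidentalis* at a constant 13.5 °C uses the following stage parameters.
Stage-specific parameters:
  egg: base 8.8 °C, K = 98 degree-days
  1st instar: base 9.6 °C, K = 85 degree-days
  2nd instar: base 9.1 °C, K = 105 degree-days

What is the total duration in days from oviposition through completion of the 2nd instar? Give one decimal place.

66.5 days

egg: 98 / (13.5 − 8.8) = 98 / 4.7 = 20.851 d.
1st instar: 85 / (13.5 − 9.6) = 85 / 3.9 = 21.795 d.
2nd instar: 105 / (13.5 − 9.1) = 105 / 4.4 = 23.864 d.
Sum = 66.510 ≈ 66.5 days.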